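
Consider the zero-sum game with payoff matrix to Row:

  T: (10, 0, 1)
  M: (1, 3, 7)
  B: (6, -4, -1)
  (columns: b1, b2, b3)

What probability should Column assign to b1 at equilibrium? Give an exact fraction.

Row minima: T → 0, M → 1, B → -4; maximin = 1.
Column maxima: b1 → 10, b2 → 3, b3 → 7; minimax = 3.
1 ≠ 3, so there is no saddle point; optimal play is mixed.
B is strictly dominated by T, so Row never plays it.
b3 is strictly dominated by b2 (it gives Row strictly more in every row), so Column never plays it.
On the remaining 2×2 (T, M vs b1, b2):
Let Row play T with probability p. Expected payoff against b1: 10p + 1(1−p) = 9p + 1; against b2: 0p + 3(1−p) = −3p + 3.
Setting these equal: 9p + 1 = −3p + 3 ⇒ 12p = 2 ⇒ p = 1/6, and the value is (9)·(1/6) + 1 = 5/2.
For Column: with q = P(b1), equating T's and M's payoffs gives 10q = −2q + 3 ⇒ q = 1/4.

1/4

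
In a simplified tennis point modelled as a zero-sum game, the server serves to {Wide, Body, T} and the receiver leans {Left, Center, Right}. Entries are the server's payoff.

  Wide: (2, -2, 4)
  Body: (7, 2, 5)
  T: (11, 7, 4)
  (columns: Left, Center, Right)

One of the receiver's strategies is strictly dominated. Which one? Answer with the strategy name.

Left

Center holds the server's payoff strictly below Left in every row: -2 < 2, 2 < 7, 7 < 11.
So Left is strictly dominated for the receiver.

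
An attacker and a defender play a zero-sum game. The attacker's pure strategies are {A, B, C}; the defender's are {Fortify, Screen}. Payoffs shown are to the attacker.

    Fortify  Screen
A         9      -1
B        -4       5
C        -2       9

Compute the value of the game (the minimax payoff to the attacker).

79/21

Row minima: A → -1, B → -4, C → -2; maximin = -1.
Column maxima: Fortify → 9, Screen → 9; minimax = 9.
-1 ≠ 9, so there is no saddle point; optimal play is mixed.
B is strictly dominated by C, so the attacker never plays it.
On the remaining 2×2 (A, C vs Fortify, Screen):
Let the attacker play A with probability p. Expected payoff against Fortify: 9p + (-2)(1−p) = 11p − 2; against Screen: (-1)p + 9(1−p) = −10p + 9.
Setting these equal: 11p − 2 = −10p + 9 ⇒ 21p = 11 ⇒ p = 11/21, and the value is (11)·(11/21) − 2 = 79/21.
For the defender: with q = P(Fortify), equating A's and C's payoffs gives 10q − 1 = −11q + 9 ⇒ q = 10/21.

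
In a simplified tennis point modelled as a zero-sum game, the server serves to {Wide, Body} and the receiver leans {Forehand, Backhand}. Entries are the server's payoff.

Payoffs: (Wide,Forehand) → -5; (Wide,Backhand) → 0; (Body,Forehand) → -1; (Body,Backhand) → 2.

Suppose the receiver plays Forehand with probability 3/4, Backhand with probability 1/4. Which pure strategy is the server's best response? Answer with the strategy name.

Expected payoff of Wide: (3/4)·(-5) + (1/4)·0 = -15/4.
Expected payoff of Body: (3/4)·(-1) + (1/4)·2 = -1/4.
The largest is -1/4, so the server's best response is Body.

Body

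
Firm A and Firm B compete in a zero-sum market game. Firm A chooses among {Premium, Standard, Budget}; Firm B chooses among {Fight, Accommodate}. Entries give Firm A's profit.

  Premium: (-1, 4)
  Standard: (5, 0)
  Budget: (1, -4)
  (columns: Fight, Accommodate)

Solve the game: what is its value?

Row minima: Premium → -1, Standard → 0, Budget → -4; maximin = 0.
Column maxima: Fight → 5, Accommodate → 4; minimax = 4.
0 ≠ 4, so there is no saddle point; optimal play is mixed.
Budget is strictly dominated by Standard, so Firm A never plays it.
On the remaining 2×2 (Premium, Standard vs Fight, Accommodate):
Let Firm A play Premium with probability p. Expected payoff against Fight: (-1)p + 5(1−p) = −6p + 5; against Accommodate: 4p + 0(1−p) = 4p.
Setting these equal: −6p + 5 = 4p ⇒ −10p = -5 ⇒ p = 1/2, and the value is (-6)·(1/2) + 5 = 2.
For Firm B: with q = P(Fight), equating Premium's and Standard's payoffs gives −5q + 4 = 5q ⇒ q = 2/5.

2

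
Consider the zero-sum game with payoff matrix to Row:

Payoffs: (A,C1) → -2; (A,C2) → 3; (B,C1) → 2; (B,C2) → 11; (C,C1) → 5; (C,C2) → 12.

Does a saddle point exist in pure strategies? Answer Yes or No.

Yes

Row minima: A → -2, B → 2, C → 5; maximin = 5.
Column maxima: C1 → 5, C2 → 12; minimax = 5.
maximin = minimax = 5, so a saddle point exists.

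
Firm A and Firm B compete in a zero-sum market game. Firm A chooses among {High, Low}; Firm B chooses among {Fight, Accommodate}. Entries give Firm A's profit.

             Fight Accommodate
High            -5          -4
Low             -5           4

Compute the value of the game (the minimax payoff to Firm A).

-5

Row minima: High → -5, Low → -5; maximin = -5.
Column maxima: Fight → -5, Accommodate → 4; minimax = -5.
Since maximin = minimax = -5, there is a saddle point and the value is -5.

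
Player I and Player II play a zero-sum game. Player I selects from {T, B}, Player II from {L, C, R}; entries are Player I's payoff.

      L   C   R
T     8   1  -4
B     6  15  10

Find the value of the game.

13/2

Row minima: T → -4, B → 6; maximin = 6.
Column maxima: L → 8, C → 15, R → 10; minimax = 8.
6 ≠ 8, so there is no saddle point; optimal play is mixed.
C is strictly dominated by R (it gives Player I strictly more in every row), so Player II never plays it.
On the remaining 2×2 (T, B vs L, R):
Let Player I play T with probability p. Expected payoff against L: 8p + 6(1−p) = 2p + 6; against R: (-4)p + 10(1−p) = −14p + 10.
Setting these equal: 2p + 6 = −14p + 10 ⇒ 16p = 4 ⇒ p = 1/4, and the value is (2)·(1/4) + 6 = 13/2.
For Player II: with q = P(L), equating T's and B's payoffs gives 12q − 4 = −4q + 10 ⇒ q = 7/8.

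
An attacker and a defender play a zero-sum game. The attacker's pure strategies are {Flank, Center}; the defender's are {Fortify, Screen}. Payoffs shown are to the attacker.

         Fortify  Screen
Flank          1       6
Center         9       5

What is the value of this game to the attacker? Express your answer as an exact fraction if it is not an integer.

49/9

Row minima: Flank → 1, Center → 5; maximin = 5.
Column maxima: Fortify → 9, Screen → 6; minimax = 6.
5 ≠ 6, so there is no saddle point; optimal play is mixed.
Let the attacker play Flank with probability p. Expected payoff against Fortify: 1p + 9(1−p) = −8p + 9; against Screen: 6p + 5(1−p) = p + 5.
Setting these equal: −8p + 9 = p + 5 ⇒ −9p = -4 ⇒ p = 4/9, and the value is (-8)·(4/9) + 9 = 49/9.
For the defender: with q = P(Fortify), equating Flank's and Center's payoffs gives −5q + 6 = 4q + 5 ⇒ q = 1/9.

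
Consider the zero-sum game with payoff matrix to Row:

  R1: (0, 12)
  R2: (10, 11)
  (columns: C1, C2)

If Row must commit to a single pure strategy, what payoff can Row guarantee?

10

Row minima: R1 → 0, R2 → 10.
The best of these is 10.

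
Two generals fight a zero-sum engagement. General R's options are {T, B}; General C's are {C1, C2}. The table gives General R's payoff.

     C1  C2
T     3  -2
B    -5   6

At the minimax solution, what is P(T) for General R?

11/16

Row minima: T → -2, B → -5; maximin = -2.
Column maxima: C1 → 3, C2 → 6; minimax = 3.
-2 ≠ 3, so there is no saddle point; optimal play is mixed.
Let General R play T with probability p. Expected payoff against C1: 3p + (-5)(1−p) = 8p − 5; against C2: (-2)p + 6(1−p) = −8p + 6.
Setting these equal: 8p − 5 = −8p + 6 ⇒ 16p = 11 ⇒ p = 11/16, and the value is (8)·(11/16) − 5 = 1/2.
For General C: with q = P(C1), equating T's and B's payoffs gives 5q − 2 = −11q + 6 ⇒ q = 1/2.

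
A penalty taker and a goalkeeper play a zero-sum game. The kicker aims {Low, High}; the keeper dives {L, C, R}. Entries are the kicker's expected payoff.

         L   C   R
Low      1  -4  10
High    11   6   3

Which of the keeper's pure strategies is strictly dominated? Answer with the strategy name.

L

C holds the kicker's payoff strictly below L in every row: -4 < 1, 6 < 11.
So L is strictly dominated for the keeper.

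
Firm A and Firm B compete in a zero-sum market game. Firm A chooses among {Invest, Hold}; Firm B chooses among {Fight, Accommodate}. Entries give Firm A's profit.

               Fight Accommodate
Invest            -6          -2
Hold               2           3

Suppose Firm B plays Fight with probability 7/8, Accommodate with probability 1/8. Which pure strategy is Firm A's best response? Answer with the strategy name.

Hold

Expected payoff of Invest: (7/8)·(-6) + (1/8)·(-2) = -11/2.
Expected payoff of Hold: (7/8)·2 + (1/8)·3 = 17/8.
The largest is 17/8, so Firm A's best response is Hold.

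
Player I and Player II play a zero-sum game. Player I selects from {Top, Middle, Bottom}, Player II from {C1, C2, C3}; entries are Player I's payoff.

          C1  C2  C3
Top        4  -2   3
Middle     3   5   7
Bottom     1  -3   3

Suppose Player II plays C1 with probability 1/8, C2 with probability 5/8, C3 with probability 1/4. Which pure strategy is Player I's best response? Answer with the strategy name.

Middle

Expected payoff of Top: (1/8)·4 + (5/8)·(-2) + (1/4)·3 = 0.
Expected payoff of Middle: (1/8)·3 + (5/8)·5 + (1/4)·7 = 21/4.
Expected payoff of Bottom: (1/8)·1 + (5/8)·(-3) + (1/4)·3 = -1.
The largest is 21/4, so Player I's best response is Middle.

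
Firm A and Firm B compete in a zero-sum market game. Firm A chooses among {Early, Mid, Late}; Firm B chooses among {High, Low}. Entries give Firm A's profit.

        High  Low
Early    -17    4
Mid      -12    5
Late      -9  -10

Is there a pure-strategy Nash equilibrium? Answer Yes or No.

Row minima: Early → -17, Mid → -12, Late → -10; maximin = -10.
Column maxima: High → -9, Low → 5; minimax = -9.
-10 ≠ -9, so no pure-strategy equilibrium exists.

No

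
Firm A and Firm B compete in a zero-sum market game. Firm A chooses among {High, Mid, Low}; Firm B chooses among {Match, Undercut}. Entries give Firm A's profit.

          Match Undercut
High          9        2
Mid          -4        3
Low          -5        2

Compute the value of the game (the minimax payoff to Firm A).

5/2

Row minima: High → 2, Mid → -4, Low → -5; maximin = 2.
Column maxima: Match → 9, Undercut → 3; minimax = 3.
2 ≠ 3, so there is no saddle point; optimal play is mixed.
Low is strictly dominated by Mid, so Firm A never plays it.
On the remaining 2×2 (High, Mid vs Match, Undercut):
Let Firm A play High with probability p. Expected payoff against Match: 9p + (-4)(1−p) = 13p − 4; against Undercut: 2p + 3(1−p) = −p + 3.
Setting these equal: 13p − 4 = −p + 3 ⇒ 14p = 7 ⇒ p = 1/2, and the value is (13)·(1/2) − 4 = 5/2.
For Firm B: with q = P(Match), equating High's and Mid's payoffs gives 7q + 2 = −7q + 3 ⇒ q = 1/14.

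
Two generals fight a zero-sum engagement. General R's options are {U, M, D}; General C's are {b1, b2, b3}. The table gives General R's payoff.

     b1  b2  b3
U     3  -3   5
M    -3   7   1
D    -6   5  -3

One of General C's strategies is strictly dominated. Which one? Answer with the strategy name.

b3

b1 holds General R's payoff strictly below b3 in every row: 3 < 5, -3 < 1, -6 < -3.
So b3 is strictly dominated for General C.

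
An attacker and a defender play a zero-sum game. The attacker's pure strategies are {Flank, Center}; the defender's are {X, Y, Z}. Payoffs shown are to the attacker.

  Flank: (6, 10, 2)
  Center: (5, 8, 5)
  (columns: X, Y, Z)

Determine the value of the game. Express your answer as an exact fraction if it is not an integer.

Row minima: Flank → 2, Center → 5; maximin = 5.
Column maxima: X → 6, Y → 10, Z → 5; minimax = 5.
Since maximin = minimax = 5, there is a saddle point and the value is 5.

5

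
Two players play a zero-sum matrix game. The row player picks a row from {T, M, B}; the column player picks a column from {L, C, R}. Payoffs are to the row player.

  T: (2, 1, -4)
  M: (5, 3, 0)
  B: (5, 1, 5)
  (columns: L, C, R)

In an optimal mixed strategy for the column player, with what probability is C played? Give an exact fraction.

Row minima: T → -4, M → 0, B → 1; maximin = 1.
Column maxima: L → 5, C → 3, R → 5; minimax = 3.
1 ≠ 3, so there is no saddle point; optimal play is mixed.
T is strictly dominated by M, so the row player never plays it.
L is strictly dominated by C (it gives the row player strictly more in every row), so the column player never plays it.
On the remaining 2×2 (M, B vs C, R):
Let the row player play M with probability p. Expected payoff against C: 3p + 1(1−p) = 2p + 1; against R: 0p + 5(1−p) = −5p + 5.
Setting these equal: 2p + 1 = −5p + 5 ⇒ 7p = 4 ⇒ p = 4/7, and the value is (2)·(4/7) + 1 = 15/7.
For the column player: with q = P(C), equating M's and B's payoffs gives 3q = −4q + 5 ⇒ q = 5/7.

5/7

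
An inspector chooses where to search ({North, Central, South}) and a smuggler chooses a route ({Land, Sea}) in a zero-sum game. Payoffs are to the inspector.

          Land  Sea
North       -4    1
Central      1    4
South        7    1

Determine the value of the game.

Row minima: North → -4, Central → 1, South → 1; maximin = 1.
Column maxima: Land → 7, Sea → 4; minimax = 4.
1 ≠ 4, so there is no saddle point; optimal play is mixed.
North is strictly dominated by Central, so the inspector never plays it.
On the remaining 2×2 (Central, South vs Land, Sea):
Let the inspector play Central with probability p. Expected payoff against Land: 1p + 7(1−p) = −6p + 7; against Sea: 4p + 1(1−p) = 3p + 1.
Setting these equal: −6p + 7 = 3p + 1 ⇒ −9p = -6 ⇒ p = 2/3, and the value is (-6)·(2/3) + 7 = 3.
For the smuggler: with q = P(Land), equating Central's and South's payoffs gives −3q + 4 = 6q + 1 ⇒ q = 1/3.

3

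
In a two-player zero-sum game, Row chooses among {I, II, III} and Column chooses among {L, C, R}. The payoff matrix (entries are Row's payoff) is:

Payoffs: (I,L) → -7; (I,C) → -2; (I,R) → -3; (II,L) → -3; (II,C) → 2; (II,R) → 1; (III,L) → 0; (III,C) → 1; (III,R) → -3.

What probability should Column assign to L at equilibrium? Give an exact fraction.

4/7

Row minima: I → -7, II → -3, III → -3; maximin = -3.
Column maxima: L → 0, C → 2, R → 1; minimax = 0.
-3 ≠ 0, so there is no saddle point; optimal play is mixed.
I is strictly dominated by II, so Row never plays it.
C is strictly dominated by L (it gives Row strictly more in every row), so Column never plays it.
On the remaining 2×2 (II, III vs L, R):
Let Row play II with probability p. Expected payoff against L: (-3)p + 0(1−p) = −3p; against R: 1p + (-3)(1−p) = 4p − 3.
Setting these equal: −3p = 4p − 3 ⇒ −7p = -3 ⇒ p = 3/7, and the value is (-3)·(3/7) = -9/7.
For Column: with q = P(L), equating II's and III's payoffs gives −4q + 1 = 3q − 3 ⇒ q = 4/7.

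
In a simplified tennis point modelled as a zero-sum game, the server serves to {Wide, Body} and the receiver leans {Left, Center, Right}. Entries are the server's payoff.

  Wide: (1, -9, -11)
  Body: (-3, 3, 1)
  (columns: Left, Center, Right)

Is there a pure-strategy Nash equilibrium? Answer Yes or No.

No

Row minima: Wide → -11, Body → -3; maximin = -3.
Column maxima: Left → 1, Center → 3, Right → 1; minimax = 1.
-3 ≠ 1, so no pure-strategy equilibrium exists.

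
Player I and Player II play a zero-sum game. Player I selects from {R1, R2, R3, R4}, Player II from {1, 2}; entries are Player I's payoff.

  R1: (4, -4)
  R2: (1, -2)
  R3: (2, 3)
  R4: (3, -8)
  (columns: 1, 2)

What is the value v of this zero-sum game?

20/9

Row minima: R1 → -4, R2 → -2, R3 → 2, R4 → -8; maximin = 2.
Column maxima: 1 → 4, 2 → 3; minimax = 3.
2 ≠ 3, so there is no saddle point; optimal play is mixed.
R2 is strictly dominated by R3, so Player I never plays it.
R4 is strictly dominated by R1, so Player I never plays it.
On the remaining 2×2 (R1, R3 vs 1, 2):
Let Player I play R1 with probability p. Expected payoff against 1: 4p + 2(1−p) = 2p + 2; against 2: (-4)p + 3(1−p) = −7p + 3.
Setting these equal: 2p + 2 = −7p + 3 ⇒ 9p = 1 ⇒ p = 1/9, and the value is (2)·(1/9) + 2 = 20/9.
For Player II: with q = P(1), equating R1's and R3's payoffs gives 8q − 4 = −q + 3 ⇒ q = 7/9.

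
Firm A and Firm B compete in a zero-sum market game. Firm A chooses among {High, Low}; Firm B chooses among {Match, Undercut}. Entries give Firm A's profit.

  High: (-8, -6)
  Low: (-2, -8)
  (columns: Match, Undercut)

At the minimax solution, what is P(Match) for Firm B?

Row minima: High → -8, Low → -8; maximin = -8.
Column maxima: Match → -2, Undercut → -6; minimax = -6.
-8 ≠ -6, so there is no saddle point; optimal play is mixed.
Let Firm A play High with probability p. Expected payoff against Match: (-8)p + (-2)(1−p) = −6p − 2; against Undercut: (-6)p + (-8)(1−p) = 2p − 8.
Setting these equal: −6p − 2 = 2p − 8 ⇒ −8p = -6 ⇒ p = 3/4, and the value is (-6)·(3/4) − 2 = -13/2.
For Firm B: with q = P(Match), equating High's and Low's payoffs gives −2q − 6 = 6q − 8 ⇒ q = 1/4.

1/4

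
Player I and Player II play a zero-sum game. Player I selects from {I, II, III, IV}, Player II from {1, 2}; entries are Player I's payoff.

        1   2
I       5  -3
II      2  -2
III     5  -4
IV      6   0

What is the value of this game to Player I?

Row minima: I → -3, II → -2, III → -4, IV → 0; maximin = 0.
Column maxima: 1 → 6, 2 → 0; minimax = 0.
Since maximin = minimax = 0, there is a saddle point and the value is 0.

0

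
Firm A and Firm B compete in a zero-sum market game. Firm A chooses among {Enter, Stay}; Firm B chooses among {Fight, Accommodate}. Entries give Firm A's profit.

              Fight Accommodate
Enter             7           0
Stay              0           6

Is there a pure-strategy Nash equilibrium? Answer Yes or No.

No

Row minima: Enter → 0, Stay → 0; maximin = 0.
Column maxima: Fight → 7, Accommodate → 6; minimax = 6.
0 ≠ 6, so no pure-strategy equilibrium exists.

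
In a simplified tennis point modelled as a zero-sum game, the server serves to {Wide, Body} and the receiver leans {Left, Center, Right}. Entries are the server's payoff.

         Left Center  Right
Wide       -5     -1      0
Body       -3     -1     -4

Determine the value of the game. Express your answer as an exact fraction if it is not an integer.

Row minima: Wide → -5, Body → -4; maximin = -4.
Column maxima: Left → -3, Center → -1, Right → 0; minimax = -3.
-4 ≠ -3, so there is no saddle point; optimal play is mixed.
Center is strictly dominated by Left (it gives the server strictly more in every row), so the receiver never plays it.
On the remaining 2×2 (Wide, Body vs Left, Right):
Let the server play Wide with probability p. Expected payoff against Left: (-5)p + (-3)(1−p) = −2p − 3; against Right: 0p + (-4)(1−p) = 4p − 4.
Setting these equal: −2p − 3 = 4p − 4 ⇒ −6p = -1 ⇒ p = 1/6, and the value is (-2)·(1/6) − 3 = -10/3.
For the receiver: with q = P(Left), equating Wide's and Body's payoffs gives −5q = q − 4 ⇒ q = 2/3.

-10/3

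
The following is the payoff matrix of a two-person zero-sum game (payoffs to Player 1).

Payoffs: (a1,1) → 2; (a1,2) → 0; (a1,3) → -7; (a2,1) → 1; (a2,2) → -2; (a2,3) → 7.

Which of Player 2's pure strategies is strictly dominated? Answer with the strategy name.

2 holds Player 1's payoff strictly below 1 in every row: 0 < 2, -2 < 1.
So 1 is strictly dominated for Player 2.

1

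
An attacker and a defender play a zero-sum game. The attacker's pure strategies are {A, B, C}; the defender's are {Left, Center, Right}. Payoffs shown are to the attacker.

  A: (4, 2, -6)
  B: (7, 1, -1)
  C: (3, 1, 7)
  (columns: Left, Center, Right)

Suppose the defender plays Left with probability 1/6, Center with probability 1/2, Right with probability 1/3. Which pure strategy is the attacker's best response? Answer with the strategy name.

C

Expected payoff of A: (1/6)·4 + (1/2)·2 + (1/3)·(-6) = -1/3.
Expected payoff of B: (1/6)·7 + (1/2)·1 + (1/3)·(-1) = 4/3.
Expected payoff of C: (1/6)·3 + (1/2)·1 + (1/3)·7 = 10/3.
The largest is 10/3, so the attacker's best response is C.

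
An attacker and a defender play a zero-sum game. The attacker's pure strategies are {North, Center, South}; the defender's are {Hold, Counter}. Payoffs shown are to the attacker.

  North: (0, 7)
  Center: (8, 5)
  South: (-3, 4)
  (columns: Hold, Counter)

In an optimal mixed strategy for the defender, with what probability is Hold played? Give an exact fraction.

Row minima: North → 0, Center → 5, South → -3; maximin = 5.
Column maxima: Hold → 8, Counter → 7; minimax = 7.
5 ≠ 7, so there is no saddle point; optimal play is mixed.
South is strictly dominated by North, so the attacker never plays it.
On the remaining 2×2 (North, Center vs Hold, Counter):
Let the attacker play North with probability p. Expected payoff against Hold: 0p + 8(1−p) = −8p + 8; against Counter: 7p + 5(1−p) = 2p + 5.
Setting these equal: −8p + 8 = 2p + 5 ⇒ −10p = -3 ⇒ p = 3/10, and the value is (-8)·(3/10) + 8 = 28/5.
For the defender: with q = P(Hold), equating North's and Center's payoffs gives −7q + 7 = 3q + 5 ⇒ q = 1/5.

1/5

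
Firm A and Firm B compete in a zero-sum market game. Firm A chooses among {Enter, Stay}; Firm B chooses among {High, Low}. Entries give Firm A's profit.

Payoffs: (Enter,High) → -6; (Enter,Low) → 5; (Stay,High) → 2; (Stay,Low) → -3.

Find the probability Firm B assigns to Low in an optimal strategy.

1/2

Row minima: Enter → -6, Stay → -3; maximin = -3.
Column maxima: High → 2, Low → 5; minimax = 2.
-3 ≠ 2, so there is no saddle point; optimal play is mixed.
Let Firm A play Enter with probability p. Expected payoff against High: (-6)p + 2(1−p) = −8p + 2; against Low: 5p + (-3)(1−p) = 8p − 3.
Setting these equal: −8p + 2 = 8p − 3 ⇒ −16p = -5 ⇒ p = 5/16, and the value is (-8)·(5/16) + 2 = -1/2.
For Firm B: with q = P(High), equating Enter's and Stay's payoffs gives −11q + 5 = 5q − 3 ⇒ q = 1/2.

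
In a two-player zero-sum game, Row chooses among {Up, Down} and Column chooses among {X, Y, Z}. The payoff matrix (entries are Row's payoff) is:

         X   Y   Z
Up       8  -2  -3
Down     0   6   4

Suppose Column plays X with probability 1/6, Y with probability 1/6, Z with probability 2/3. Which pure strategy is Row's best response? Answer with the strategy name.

Expected payoff of Up: (1/6)·8 + (1/6)·(-2) + (2/3)·(-3) = -1.
Expected payoff of Down: (1/6)·0 + (1/6)·6 + (2/3)·4 = 11/3.
The largest is 11/3, so Row's best response is Down.

Down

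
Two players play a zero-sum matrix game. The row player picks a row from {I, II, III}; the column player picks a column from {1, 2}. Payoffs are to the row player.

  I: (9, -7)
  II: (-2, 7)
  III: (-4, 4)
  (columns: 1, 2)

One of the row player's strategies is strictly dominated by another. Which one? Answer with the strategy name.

III

II gives a strictly higher payoff than III against every column: -2 > -4, 7 > 4.
So III is strictly dominated and the row player never plays it.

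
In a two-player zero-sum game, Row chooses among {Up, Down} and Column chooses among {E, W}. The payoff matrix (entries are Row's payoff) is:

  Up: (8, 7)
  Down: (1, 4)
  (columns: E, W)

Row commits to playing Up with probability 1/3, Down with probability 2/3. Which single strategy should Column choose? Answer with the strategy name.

If Column plays E, Row's expected payoff is (1/3)·8 + (2/3)·1 = 10/3.
If Column plays W, Row's expected payoff is (1/3)·7 + (2/3)·4 = 5.
Column minimizes Row's payoff; the smallest is 10/3, so the best response is E.

E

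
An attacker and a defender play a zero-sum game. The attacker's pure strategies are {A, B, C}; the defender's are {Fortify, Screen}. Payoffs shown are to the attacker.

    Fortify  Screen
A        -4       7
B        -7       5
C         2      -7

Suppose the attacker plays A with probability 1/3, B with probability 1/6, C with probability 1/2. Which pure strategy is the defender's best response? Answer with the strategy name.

If the defender plays Fortify, the attacker's expected payoff is (1/3)·(-4) + (1/6)·(-7) + (1/2)·2 = -3/2.
If the defender plays Screen, the attacker's expected payoff is (1/3)·7 + (1/6)·5 + (1/2)·(-7) = -1/3.
The defender minimizes the attacker's payoff; the smallest is -3/2, so the best response is Fortify.

Fortify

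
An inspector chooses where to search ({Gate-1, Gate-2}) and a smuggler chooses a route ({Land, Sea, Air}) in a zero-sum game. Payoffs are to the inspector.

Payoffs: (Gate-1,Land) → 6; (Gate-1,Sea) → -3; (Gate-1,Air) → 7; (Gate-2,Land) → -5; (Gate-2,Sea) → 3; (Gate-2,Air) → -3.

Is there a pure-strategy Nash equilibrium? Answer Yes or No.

Row minima: Gate-1 → -3, Gate-2 → -5; maximin = -3.
Column maxima: Land → 6, Sea → 3, Air → 7; minimax = 3.
-3 ≠ 3, so no pure-strategy equilibrium exists.

No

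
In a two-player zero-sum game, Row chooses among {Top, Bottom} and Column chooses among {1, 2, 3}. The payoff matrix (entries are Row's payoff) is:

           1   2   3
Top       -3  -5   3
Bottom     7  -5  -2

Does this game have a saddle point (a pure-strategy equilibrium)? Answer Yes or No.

Row minima: Top → -5, Bottom → -5; maximin = -5.
Column maxima: 1 → 7, 2 → -5, 3 → 3; minimax = -5.
maximin = minimax = -5, so a saddle point exists.

Yes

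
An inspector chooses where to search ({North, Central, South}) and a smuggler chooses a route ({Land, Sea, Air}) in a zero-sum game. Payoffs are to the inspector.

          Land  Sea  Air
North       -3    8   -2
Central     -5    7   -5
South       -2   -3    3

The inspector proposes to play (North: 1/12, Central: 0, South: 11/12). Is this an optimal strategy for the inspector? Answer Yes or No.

Against Land this mix gives (1/12)·(-3) + (11/12)·(-2) = -25/12.
Against Sea this mix gives (1/12)·8 + (11/12)·(-3) = -25/12.
Against Air this mix gives (1/12)·(-2) + (11/12)·3 = 31/12.
All of the smuggler's active replies (Land, Sea) yield -25/12, and no column does worse for the inspector. The mix makes the smuggler indifferent and guarantees -25/12, so it is optimal.

Yes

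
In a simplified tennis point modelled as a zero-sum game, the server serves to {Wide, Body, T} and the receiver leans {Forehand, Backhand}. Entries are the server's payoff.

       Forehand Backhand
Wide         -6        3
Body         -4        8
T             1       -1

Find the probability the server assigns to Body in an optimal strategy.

Row minima: Wide → -6, Body → -4, T → -1; maximin = -1.
Column maxima: Forehand → 1, Backhand → 8; minimax = 1.
-1 ≠ 1, so there is no saddle point; optimal play is mixed.
Wide is strictly dominated by Body, so the server never plays it.
On the remaining 2×2 (Body, T vs Forehand, Backhand):
Let the server play Body with probability p. Expected payoff against Forehand: (-4)p + 1(1−p) = −5p + 1; against Backhand: 8p + (-1)(1−p) = 9p − 1.
Setting these equal: −5p + 1 = 9p − 1 ⇒ −14p = -2 ⇒ p = 1/7, and the value is (-5)·(1/7) + 1 = 2/7.
For the receiver: with q = P(Forehand), equating Body's and T's payoffs gives −12q + 8 = 2q − 1 ⇒ q = 9/14.

1/7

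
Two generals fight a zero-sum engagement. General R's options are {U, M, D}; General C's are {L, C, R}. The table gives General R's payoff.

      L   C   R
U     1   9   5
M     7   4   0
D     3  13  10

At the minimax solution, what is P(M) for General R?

Row minima: U → 1, M → 0, D → 3; maximin = 3.
Column maxima: L → 7, C → 13, R → 10; minimax = 7.
3 ≠ 7, so there is no saddle point; optimal play is mixed.
U is strictly dominated by D, so General R never plays it.
C is strictly dominated by R (it gives General R strictly more in every row), so General C never plays it.
On the remaining 2×2 (M, D vs L, R):
Let General R play M with probability p. Expected payoff against L: 7p + 3(1−p) = 4p + 3; against R: 0p + 10(1−p) = −10p + 10.
Setting these equal: 4p + 3 = −10p + 10 ⇒ 14p = 7 ⇒ p = 1/2, and the value is (4)·(1/2) + 3 = 5.
For General C: with q = P(L), equating M's and D's payoffs gives 7q = −7q + 10 ⇒ q = 5/7.

1/2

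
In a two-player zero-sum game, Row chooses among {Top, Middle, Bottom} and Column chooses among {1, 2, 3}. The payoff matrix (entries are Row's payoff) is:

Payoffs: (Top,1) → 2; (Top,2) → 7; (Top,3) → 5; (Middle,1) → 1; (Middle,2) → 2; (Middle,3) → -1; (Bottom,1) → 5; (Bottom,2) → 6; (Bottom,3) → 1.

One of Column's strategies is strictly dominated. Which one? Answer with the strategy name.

1 holds Row's payoff strictly below 2 in every row: 2 < 7, 1 < 2, 5 < 6.
So 2 is strictly dominated for Column.

2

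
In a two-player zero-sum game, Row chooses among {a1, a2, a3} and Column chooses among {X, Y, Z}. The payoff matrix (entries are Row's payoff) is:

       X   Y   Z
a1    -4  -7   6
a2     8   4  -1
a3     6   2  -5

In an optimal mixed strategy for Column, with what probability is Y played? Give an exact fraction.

Row minima: a1 → -7, a2 → -1, a3 → -5; maximin = -1.
Column maxima: X → 8, Y → 4, Z → 6; minimax = 4.
-1 ≠ 4, so there is no saddle point; optimal play is mixed.
a3 is strictly dominated by a2, so Row never plays it.
X is strictly dominated by Y (it gives Row strictly more in every row), so Column never plays it.
On the remaining 2×2 (a1, a2 vs Y, Z):
Let Row play a1 with probability p. Expected payoff against Y: (-7)p + 4(1−p) = −11p + 4; against Z: 6p + (-1)(1−p) = 7p − 1.
Setting these equal: −11p + 4 = 7p − 1 ⇒ −18p = -5 ⇒ p = 5/18, and the value is (-11)·(5/18) + 4 = 17/18.
For Column: with q = P(Y), equating a1's and a2's payoffs gives −13q + 6 = 5q − 1 ⇒ q = 7/18.

7/18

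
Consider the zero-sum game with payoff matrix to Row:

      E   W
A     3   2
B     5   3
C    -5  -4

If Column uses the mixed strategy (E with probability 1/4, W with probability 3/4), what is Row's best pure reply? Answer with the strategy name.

B

Expected payoff of A: (1/4)·3 + (3/4)·2 = 9/4.
Expected payoff of B: (1/4)·5 + (3/4)·3 = 7/2.
Expected payoff of C: (1/4)·(-5) + (3/4)·(-4) = -17/4.
The largest is 7/2, so Row's best response is B.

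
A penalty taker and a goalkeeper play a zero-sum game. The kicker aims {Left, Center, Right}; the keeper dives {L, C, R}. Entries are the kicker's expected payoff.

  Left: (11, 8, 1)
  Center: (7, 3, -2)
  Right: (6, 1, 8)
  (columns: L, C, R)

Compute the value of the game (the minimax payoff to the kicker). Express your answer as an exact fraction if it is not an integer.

Row minima: Left → 1, Center → -2, Right → 1; maximin = 1.
Column maxima: L → 11, C → 8, R → 8; minimax = 8.
1 ≠ 8, so there is no saddle point; optimal play is mixed.
Center is strictly dominated by Left, so the kicker never plays it.
L is strictly dominated by C (it gives the kicker strictly more in every row), so the keeper never plays it.
On the remaining 2×2 (Left, Right vs C, R):
Let the kicker play Left with probability p. Expected payoff against C: 8p + 1(1−p) = 7p + 1; against R: 1p + 8(1−p) = −7p + 8.
Setting these equal: 7p + 1 = −7p + 8 ⇒ 14p = 7 ⇒ p = 1/2, and the value is (7)·(1/2) + 1 = 9/2.
For the keeper: with q = P(C), equating Left's and Right's payoffs gives 7q + 1 = −7q + 8 ⇒ q = 1/2.

9/2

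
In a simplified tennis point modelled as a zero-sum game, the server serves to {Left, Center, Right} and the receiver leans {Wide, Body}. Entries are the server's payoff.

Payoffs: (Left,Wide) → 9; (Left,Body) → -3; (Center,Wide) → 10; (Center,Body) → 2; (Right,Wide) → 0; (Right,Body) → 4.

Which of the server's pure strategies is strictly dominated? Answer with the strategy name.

Left

Center gives a strictly higher payoff than Left against every column: 10 > 9, 2 > -3.
So Left is strictly dominated and the server never plays it.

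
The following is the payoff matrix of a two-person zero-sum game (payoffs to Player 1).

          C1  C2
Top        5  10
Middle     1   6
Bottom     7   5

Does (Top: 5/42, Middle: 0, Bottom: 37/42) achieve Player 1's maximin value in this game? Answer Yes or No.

No

Against C1 this mix gives (5/42)·5 + (37/42)·7 = 142/21.
Against C2 this mix gives (5/42)·10 + (37/42)·5 = 235/42.
Player 2 will play C2, holding Player 1 to 235/42. Shifting weight toward the row that does better against C2 would raise this floor (the equalizing mix achieves 45/7 against both C2 and C1), so the proposed strategy is not optimal.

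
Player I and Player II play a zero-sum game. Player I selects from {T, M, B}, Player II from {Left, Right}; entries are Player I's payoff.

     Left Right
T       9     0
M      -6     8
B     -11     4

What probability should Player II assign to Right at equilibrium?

15/23

Row minima: T → 0, M → -6, B → -11; maximin = 0.
Column maxima: Left → 9, Right → 8; minimax = 8.
0 ≠ 8, so there is no saddle point; optimal play is mixed.
B is strictly dominated by M, so Player I never plays it.
On the remaining 2×2 (T, M vs Left, Right):
Let Player I play T with probability p. Expected payoff against Left: 9p + (-6)(1−p) = 15p − 6; against Right: 0p + 8(1−p) = −8p + 8.
Setting these equal: 15p − 6 = −8p + 8 ⇒ 23p = 14 ⇒ p = 14/23, and the value is (15)·(14/23) − 6 = 72/23.
For Player II: with q = P(Left), equating T's and M's payoffs gives 9q = −14q + 8 ⇒ q = 8/23.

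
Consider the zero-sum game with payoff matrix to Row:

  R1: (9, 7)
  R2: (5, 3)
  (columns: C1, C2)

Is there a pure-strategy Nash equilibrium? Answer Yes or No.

Row minima: R1 → 7, R2 → 3; maximin = 7.
Column maxima: C1 → 9, C2 → 7; minimax = 7.
maximin = minimax = 7, so a saddle point exists.

Yes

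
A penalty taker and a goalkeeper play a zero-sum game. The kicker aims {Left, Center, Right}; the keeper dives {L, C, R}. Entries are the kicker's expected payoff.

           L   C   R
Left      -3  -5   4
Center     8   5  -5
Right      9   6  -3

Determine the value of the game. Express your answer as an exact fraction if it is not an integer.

Row minima: Left → -5, Center → -5, Right → -3; maximin = -3.
Column maxima: L → 9, C → 6, R → 4; minimax = 4.
-3 ≠ 4, so there is no saddle point; optimal play is mixed.
Center is strictly dominated by Right, so the kicker never plays it.
L is strictly dominated by C (it gives the kicker strictly more in every row), so the keeper never plays it.
On the remaining 2×2 (Left, Right vs C, R):
Let the kicker play Left with probability p. Expected payoff against C: (-5)p + 6(1−p) = −11p + 6; against R: 4p + (-3)(1−p) = 7p − 3.
Setting these equal: −11p + 6 = 7p − 3 ⇒ −18p = -9 ⇒ p = 1/2, and the value is (-11)·(1/2) + 6 = 1/2.
For the keeper: with q = P(C), equating Left's and Right's payoffs gives −9q + 4 = 9q − 3 ⇒ q = 7/18.

1/2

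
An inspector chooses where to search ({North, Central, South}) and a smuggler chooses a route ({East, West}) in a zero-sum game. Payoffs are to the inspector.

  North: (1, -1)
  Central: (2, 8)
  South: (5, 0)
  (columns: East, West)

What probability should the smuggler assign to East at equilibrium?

Row minima: North → -1, Central → 2, South → 0; maximin = 2.
Column maxima: East → 5, West → 8; minimax = 5.
2 ≠ 5, so there is no saddle point; optimal play is mixed.
North is strictly dominated by Central, so the inspector never plays it.
On the remaining 2×2 (Central, South vs East, West):
Let the inspector play Central with probability p. Expected payoff against East: 2p + 5(1−p) = −3p + 5; against West: 8p + 0(1−p) = 8p.
Setting these equal: −3p + 5 = 8p ⇒ −11p = -5 ⇒ p = 5/11, and the value is (-3)·(5/11) + 5 = 40/11.
For the smuggler: with q = P(East), equating Central's and South's payoffs gives −6q + 8 = 5q ⇒ q = 8/11.

8/11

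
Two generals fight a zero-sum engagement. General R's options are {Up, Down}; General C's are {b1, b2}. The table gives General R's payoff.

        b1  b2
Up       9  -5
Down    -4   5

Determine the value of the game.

Row minima: Up → -5, Down → -4; maximin = -4.
Column maxima: b1 → 9, b2 → 5; minimax = 5.
-4 ≠ 5, so there is no saddle point; optimal play is mixed.
Let General R play Up with probability p. Expected payoff against b1: 9p + (-4)(1−p) = 13p − 4; against b2: (-5)p + 5(1−p) = −10p + 5.
Setting these equal: 13p − 4 = −10p + 5 ⇒ 23p = 9 ⇒ p = 9/23, and the value is (13)·(9/23) − 4 = 25/23.
For General C: with q = P(b1), equating Up's and Down's payoffs gives 14q − 5 = −9q + 5 ⇒ q = 10/23.

25/23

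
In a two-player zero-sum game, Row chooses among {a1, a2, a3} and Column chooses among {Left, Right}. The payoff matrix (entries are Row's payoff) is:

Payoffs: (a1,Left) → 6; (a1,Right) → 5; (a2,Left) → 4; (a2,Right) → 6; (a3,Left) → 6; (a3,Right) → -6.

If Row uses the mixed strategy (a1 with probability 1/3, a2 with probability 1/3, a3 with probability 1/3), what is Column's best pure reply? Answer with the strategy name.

If Column plays Left, Row's expected payoff is (1/3)·6 + (1/3)·4 + (1/3)·6 = 16/3.
If Column plays Right, Row's expected payoff is (1/3)·5 + (1/3)·6 + (1/3)·(-6) = 5/3.
Column minimizes Row's payoff; the smallest is 5/3, so the best response is Right.

Right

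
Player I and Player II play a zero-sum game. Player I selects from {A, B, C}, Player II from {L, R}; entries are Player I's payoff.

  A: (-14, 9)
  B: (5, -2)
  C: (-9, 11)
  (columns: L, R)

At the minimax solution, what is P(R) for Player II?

Row minima: A → -14, B → -2, C → -9; maximin = -2.
Column maxima: L → 5, R → 11; minimax = 5.
-2 ≠ 5, so there is no saddle point; optimal play is mixed.
A is strictly dominated by C, so Player I never plays it.
On the remaining 2×2 (B, C vs L, R):
Let Player I play B with probability p. Expected payoff against L: 5p + (-9)(1−p) = 14p − 9; against R: (-2)p + 11(1−p) = −13p + 11.
Setting these equal: 14p − 9 = −13p + 11 ⇒ 27p = 20 ⇒ p = 20/27, and the value is (14)·(20/27) − 9 = 37/27.
For Player II: with q = P(L), equating B's and C's payoffs gives 7q − 2 = −20q + 11 ⇒ q = 13/27.

14/27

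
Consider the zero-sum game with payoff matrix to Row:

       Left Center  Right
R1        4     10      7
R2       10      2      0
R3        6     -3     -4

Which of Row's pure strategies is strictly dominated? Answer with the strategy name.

R3

R2 gives a strictly higher payoff than R3 against every column: 10 > 6, 2 > -3, 0 > -4.
So R3 is strictly dominated and Row never plays it.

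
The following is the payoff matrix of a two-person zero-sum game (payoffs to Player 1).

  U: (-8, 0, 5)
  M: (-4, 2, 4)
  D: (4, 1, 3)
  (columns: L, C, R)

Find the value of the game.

Row minima: U → -8, M → -4, D → 1; maximin = 1.
Column maxima: L → 4, C → 2, R → 5; minimax = 2.
1 ≠ 2, so there is no saddle point; optimal play is mixed.
R is strictly dominated by C (it gives Player 1 strictly more in every row), so Player 2 never plays it.
With R eliminated, U is strictly dominated by M (M gives Player 1 strictly more in every remaining column), so Player 1 never plays it.
On the remaining 2×2 (M, D vs L, C):
Let Player 1 play M with probability p. Expected payoff against L: (-4)p + 4(1−p) = −8p + 4; against C: 2p + 1(1−p) = p + 1.
Setting these equal: −8p + 4 = p + 1 ⇒ −9p = -3 ⇒ p = 1/3, and the value is (-8)·(1/3) + 4 = 4/3.
For Player 2: with q = P(L), equating M's and D's payoffs gives −6q + 2 = 3q + 1 ⇒ q = 1/9.

4/3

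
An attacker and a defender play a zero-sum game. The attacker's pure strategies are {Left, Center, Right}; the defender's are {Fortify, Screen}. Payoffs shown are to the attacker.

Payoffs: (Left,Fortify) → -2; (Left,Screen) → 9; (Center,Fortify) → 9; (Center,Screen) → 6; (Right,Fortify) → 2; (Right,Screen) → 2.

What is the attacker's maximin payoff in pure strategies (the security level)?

6

Row minima: Left → -2, Center → 6, Right → 2.
The best of these is 6.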